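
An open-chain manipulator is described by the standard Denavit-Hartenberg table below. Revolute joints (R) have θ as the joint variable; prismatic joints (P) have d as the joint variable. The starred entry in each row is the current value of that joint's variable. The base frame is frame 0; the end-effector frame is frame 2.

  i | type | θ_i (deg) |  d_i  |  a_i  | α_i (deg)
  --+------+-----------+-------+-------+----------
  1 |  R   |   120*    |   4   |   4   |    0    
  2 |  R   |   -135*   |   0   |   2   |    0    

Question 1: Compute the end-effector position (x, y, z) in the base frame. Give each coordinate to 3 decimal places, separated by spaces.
after link 1: o_1 = (-2.0000, 3.4641, 4.0000)
after link 2: o_2 = (-0.0681, 2.9465, 4.0000)

-0.068 2.946 4.000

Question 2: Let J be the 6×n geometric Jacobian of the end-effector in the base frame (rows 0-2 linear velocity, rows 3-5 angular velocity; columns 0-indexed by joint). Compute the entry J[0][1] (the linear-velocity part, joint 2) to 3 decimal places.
axis z_1 = (0.0000,0.0000,1.0000); lever o_n−o_1 = (1.9319,-0.5176,0.0000)
cross product → J_v[:, 1] = (0.5176,1.9319,-0.0000)
J_ω[:, 1] = z_1
entry J[0][1] = 0.5176

0.518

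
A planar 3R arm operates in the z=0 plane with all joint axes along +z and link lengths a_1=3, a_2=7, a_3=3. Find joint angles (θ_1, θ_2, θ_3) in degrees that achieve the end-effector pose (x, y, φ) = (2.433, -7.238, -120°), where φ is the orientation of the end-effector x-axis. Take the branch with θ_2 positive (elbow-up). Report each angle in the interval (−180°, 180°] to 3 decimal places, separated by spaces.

-144.433 120.004 -95.571

wrist centre = target − a_3·(cos φ, sin φ) = (3.9330, -4.6399)
cos θ_2 = (36.9974−3²−7²)/(2·3·7) = -0.5001; θ_2 = 120.0041° (elbow-up)
β = atan2(-4.6399,3.9330) = -49.7139°; ψ = atan2(6.0619,-0.5004) = 94.7193°
θ_1 = β − ψ = -144.4332°
θ_3 = φ − θ_1 − θ_2 = -95.5709° (wrapped to (-180°,180°])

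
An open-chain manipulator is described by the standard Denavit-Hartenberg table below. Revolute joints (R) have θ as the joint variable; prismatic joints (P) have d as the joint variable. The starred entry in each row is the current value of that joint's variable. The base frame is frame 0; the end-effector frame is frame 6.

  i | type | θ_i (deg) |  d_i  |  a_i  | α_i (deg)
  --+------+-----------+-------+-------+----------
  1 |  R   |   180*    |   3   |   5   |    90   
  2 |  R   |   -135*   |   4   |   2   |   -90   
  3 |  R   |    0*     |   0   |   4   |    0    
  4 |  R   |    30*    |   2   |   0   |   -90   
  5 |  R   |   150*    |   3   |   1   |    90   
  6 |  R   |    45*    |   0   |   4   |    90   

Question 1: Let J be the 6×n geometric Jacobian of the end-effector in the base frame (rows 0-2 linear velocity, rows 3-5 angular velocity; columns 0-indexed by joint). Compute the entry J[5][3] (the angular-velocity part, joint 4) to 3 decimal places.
axis z_3 = (-0.7071,0.0000,-0.7071); lever o_n−o_3 = (-4.1517,-3.3898,4.0303)
cross product → J_v[:, 3] = (-2.3970,5.7855,2.3970)
J_ω[:, 3] = z_3
entry J[5][3] = -0.7071

-0.707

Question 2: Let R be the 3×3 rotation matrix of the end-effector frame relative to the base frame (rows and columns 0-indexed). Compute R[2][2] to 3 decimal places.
End-effector z-axis (col 2 of R) = (0.1250,0.9186,0.3750)
R[2][2] = 0.3750

0.375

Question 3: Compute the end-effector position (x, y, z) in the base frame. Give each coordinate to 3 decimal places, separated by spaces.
after link 1: o_1 = (-5.0000, 0.0000, 3.0000)
after link 2: o_2 = (-3.5858, 4.0000, 1.5858)
after link 3: o_3 = (-0.7574, 4.0000, -1.2426)
after link 4: o_4 = (-2.1716, 4.0000, -2.6569)
after link 5: o_5 = (-3.4090, 1.8349, -0.7123)
after link 6: o_6 = (-4.9090, 0.6102, 2.7877)

-4.909 0.610 2.788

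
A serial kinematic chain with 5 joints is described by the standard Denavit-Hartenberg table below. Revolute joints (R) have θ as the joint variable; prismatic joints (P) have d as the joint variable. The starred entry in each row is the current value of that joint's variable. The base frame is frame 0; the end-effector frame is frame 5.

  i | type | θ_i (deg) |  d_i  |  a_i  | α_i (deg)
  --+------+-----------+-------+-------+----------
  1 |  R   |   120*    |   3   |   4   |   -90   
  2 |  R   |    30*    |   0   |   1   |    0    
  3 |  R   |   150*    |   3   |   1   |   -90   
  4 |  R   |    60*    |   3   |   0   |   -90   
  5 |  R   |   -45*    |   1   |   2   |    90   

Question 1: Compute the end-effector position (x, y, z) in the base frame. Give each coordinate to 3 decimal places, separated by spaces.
-3.117 2.848 6.914

after link 1: o_1 = (-2.0000, 3.4641, 3.0000)
after link 2: o_2 = (-2.4330, 4.2141, 2.5000)
after link 3: o_3 = (-4.5311, 1.8481, 2.5000)
after link 4: o_4 = (-4.5311, 1.8481, 5.5000)
after link 5: o_5 = (-3.1169, 2.8481, 6.9142)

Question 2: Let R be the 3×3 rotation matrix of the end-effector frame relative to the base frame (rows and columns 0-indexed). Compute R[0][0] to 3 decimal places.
End-effector x-axis (col 0 of R) = (0.7071,-0.0000,0.7071)
R[0][0] = 0.7071

0.707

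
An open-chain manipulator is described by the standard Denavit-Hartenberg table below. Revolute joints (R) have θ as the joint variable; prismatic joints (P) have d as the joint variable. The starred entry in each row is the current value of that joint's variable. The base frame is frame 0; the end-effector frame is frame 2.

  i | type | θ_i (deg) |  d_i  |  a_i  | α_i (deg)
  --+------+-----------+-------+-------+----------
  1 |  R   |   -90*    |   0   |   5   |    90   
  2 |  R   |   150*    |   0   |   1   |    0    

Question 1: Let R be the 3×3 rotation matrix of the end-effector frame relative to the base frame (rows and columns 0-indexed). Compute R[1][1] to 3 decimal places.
0.500

End-effector y-axis (col 1 of R) = (-0.0000,0.5000,-0.8660)
R[1][1] = 0.5000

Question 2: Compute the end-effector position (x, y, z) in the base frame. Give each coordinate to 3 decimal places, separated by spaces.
0.000 -4.134 0.500

after link 1: o_1 = (0.0000, -5.0000, 0.0000)
after link 2: o_2 = (0.0000, -4.1340, 0.5000)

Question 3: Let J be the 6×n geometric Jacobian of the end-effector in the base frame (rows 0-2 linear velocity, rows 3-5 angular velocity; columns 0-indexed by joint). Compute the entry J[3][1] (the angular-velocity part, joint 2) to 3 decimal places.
axis z_1 = (-1.0000,-0.0000,0.0000); lever o_n−o_1 = (-0.0000,0.8660,0.5000)
cross product → J_v[:, 1] = (-0.0000,0.5000,-0.8660)
J_ω[:, 1] = z_1
entry J[3][1] = -1.0000

-1.000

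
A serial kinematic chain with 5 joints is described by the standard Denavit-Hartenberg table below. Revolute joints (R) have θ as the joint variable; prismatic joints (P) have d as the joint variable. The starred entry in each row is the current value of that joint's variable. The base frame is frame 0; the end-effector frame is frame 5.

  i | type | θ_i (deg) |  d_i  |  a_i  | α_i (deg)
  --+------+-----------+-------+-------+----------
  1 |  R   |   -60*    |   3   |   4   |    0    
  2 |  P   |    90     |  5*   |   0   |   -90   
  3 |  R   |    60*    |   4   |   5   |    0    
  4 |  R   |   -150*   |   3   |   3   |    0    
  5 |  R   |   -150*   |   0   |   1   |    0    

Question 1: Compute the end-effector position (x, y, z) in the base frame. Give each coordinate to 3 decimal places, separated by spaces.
0.232 3.598 5.804

after link 1: o_1 = (2.0000, -3.4641, 3.0000)
after link 2: o_2 = (2.0000, -3.4641, 8.0000)
after link 3: o_3 = (2.1651, 1.2500, 3.6699)
after link 4: o_4 = (0.6651, 3.8481, 6.6699)
after link 5: o_5 = (0.2321, 3.5981, 5.8038)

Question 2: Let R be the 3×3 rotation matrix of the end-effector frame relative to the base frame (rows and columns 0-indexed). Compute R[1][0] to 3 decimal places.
-0.250

End-effector x-axis (col 0 of R) = (-0.4330,-0.2500,-0.8660)
R[1][0] = -0.2500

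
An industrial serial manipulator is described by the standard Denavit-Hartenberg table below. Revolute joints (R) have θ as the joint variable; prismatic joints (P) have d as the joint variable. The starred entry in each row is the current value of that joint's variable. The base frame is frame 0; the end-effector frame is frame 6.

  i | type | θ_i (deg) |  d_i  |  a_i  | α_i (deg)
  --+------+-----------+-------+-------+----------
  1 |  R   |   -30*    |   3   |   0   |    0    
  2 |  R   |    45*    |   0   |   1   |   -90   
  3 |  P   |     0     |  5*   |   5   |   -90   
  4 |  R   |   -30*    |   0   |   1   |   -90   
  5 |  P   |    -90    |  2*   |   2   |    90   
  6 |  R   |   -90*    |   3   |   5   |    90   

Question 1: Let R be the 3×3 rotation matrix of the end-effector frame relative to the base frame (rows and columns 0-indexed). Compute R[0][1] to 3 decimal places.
End-effector y-axis (col 1 of R) = (-0.7071,-0.7071,-0.0000)
R[0][1] = -0.7071

-0.707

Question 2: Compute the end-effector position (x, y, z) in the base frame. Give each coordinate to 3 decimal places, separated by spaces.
after link 1: o_1 = (0.0000, 0.0000, 3.0000)
after link 2: o_2 = (0.9659, 0.2588, 3.0000)
after link 3: o_3 = (4.5015, 6.3825, 3.0000)
after link 4: o_4 = (5.2086, 7.0897, 3.0000)
after link 5: o_5 = (6.6228, 5.6754, 1.0000)
after link 6: o_6 = (0.9659, 7.0897, 1.0000)

0.966 7.090 1.000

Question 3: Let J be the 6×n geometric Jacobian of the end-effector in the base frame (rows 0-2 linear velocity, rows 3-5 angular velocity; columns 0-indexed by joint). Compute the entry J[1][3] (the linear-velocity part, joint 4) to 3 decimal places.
3.536

axis z_3 = (-0.0000,0.0000,-1.0000); lever o_n−o_3 = (-3.5355,0.7071,-2.0000)
cross product → J_v[:, 3] = (0.7071,3.5355,0.0000)
J_ω[:, 3] = z_3
entry J[1][3] = 3.5355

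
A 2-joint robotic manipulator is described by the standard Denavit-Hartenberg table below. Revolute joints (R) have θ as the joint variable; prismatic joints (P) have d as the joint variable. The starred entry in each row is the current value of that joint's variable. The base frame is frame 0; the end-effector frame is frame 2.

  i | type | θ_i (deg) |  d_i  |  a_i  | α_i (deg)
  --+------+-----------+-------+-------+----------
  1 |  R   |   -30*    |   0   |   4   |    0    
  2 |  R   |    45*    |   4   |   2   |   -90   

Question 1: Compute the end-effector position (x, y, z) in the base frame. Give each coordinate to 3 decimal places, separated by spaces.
5.396 -1.482 4.000

after link 1: o_1 = (3.4641, -2.0000, 0.0000)
after link 2: o_2 = (5.3960, -1.4824, 4.0000)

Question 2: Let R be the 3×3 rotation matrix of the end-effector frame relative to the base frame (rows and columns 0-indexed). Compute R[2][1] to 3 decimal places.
-1.000

End-effector y-axis (col 1 of R) = (-0.0000,0.0000,-1.0000)
R[2][1] = -1.0000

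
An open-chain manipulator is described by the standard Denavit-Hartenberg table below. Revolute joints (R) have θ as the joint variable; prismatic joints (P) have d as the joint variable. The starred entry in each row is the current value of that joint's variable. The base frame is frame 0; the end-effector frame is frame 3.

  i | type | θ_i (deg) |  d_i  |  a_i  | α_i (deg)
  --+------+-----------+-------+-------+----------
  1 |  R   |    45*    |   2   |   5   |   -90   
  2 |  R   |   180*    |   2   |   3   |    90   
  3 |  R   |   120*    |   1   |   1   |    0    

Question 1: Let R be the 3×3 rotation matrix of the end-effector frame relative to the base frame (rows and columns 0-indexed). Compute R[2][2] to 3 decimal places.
End-effector z-axis (col 2 of R) = (0.0000,0.0000,-1.0000)
R[2][2] = -1.0000

-1.000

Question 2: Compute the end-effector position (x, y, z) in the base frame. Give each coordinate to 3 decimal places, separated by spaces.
after link 1: o_1 = (3.5355, 3.5355, 2.0000)
after link 2: o_2 = (-0.0000, 2.8284, 2.0000)
after link 3: o_3 = (-0.2588, 3.7944, 1.0000)

-0.259 3.794 1.000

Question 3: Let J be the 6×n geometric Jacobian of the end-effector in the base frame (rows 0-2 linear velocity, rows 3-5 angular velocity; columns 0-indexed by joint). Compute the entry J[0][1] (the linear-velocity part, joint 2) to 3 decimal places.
-0.707

axis z_1 = (-0.7071,0.7071,0.0000); lever o_n−o_1 = (-3.7944,0.2588,-1.0000)
cross product → J_v[:, 1] = (-0.7071,-0.7071,2.5000)
J_ω[:, 1] = z_1
entry J[0][1] = -0.7071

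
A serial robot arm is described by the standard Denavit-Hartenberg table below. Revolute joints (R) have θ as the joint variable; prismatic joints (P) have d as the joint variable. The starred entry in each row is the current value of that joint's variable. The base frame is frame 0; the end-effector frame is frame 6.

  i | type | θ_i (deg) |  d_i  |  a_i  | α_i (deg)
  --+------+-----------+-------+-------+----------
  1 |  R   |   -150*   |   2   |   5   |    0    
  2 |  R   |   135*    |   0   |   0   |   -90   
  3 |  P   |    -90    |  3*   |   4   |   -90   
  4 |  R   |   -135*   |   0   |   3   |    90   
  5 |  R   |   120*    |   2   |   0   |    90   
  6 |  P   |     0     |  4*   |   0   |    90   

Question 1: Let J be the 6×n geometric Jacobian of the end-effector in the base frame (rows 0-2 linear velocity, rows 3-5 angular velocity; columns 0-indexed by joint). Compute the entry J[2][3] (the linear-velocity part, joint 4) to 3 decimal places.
3.157

axis z_3 = (0.9659,-0.2588,-0.0000); lever o_n−o_3 = (2.7488,2.5314,-5.9850)
cross product → J_v[:, 3] = (1.5490,5.7811,3.1566)
J_ω[:, 3] = z_3
entry J[2][3] = 3.1566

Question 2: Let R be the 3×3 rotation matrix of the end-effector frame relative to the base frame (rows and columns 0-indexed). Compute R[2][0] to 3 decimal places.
End-effector x-axis (col 0 of R) = (0.7450,-0.5657,0.3536)
R[2][0] = 0.3536

0.354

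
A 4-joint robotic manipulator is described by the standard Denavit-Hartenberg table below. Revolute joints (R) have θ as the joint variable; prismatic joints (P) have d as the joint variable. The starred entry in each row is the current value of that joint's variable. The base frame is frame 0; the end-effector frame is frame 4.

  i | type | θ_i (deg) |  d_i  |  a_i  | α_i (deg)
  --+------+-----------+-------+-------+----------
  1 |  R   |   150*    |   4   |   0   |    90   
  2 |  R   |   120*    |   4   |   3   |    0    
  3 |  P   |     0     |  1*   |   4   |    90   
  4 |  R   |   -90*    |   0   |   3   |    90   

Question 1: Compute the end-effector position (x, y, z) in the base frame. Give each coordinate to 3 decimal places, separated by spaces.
after link 1: o_1 = (0.0000, 0.0000, 4.0000)
after link 2: o_2 = (3.2990, 2.7141, 6.5981)
after link 3: o_3 = (5.5311, 2.5801, 10.0622)
after link 4: o_4 = (4.0311, -0.0179, 10.0622)

4.031 -0.018 10.062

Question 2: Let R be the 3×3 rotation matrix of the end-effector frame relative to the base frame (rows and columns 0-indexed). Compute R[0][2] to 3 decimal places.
-0.433

End-effector z-axis (col 2 of R) = (-0.4330,0.2500,-0.8660)
R[0][2] = -0.4330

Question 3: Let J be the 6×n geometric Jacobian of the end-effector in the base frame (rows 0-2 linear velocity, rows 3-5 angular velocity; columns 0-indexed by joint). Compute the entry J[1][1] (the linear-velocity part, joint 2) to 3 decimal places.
axis z_1 = (0.5000,0.8660,0.0000); lever o_n−o_1 = (4.0311,-0.0179,6.0622)
cross product → J_v[:, 1] = (5.2500,-3.0311,-3.5000)
J_ω[:, 1] = z_1
entry J[1][1] = -3.0311

-3.031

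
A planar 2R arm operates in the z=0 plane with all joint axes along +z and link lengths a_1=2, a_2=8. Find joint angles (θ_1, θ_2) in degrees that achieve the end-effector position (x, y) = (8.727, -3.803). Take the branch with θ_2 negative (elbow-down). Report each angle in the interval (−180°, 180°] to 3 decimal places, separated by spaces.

cos θ_2 = (90.6233−2²−8²)/(2·2·8) = 0.7070; θ_2 = -45.0103° (elbow-down)
β = atan2(-3.8030,8.7270) = -23.5463°; ψ = atan2(-5.6579,7.6558) = -36.4654°
θ_1 = β − ψ = 12.9191°

12.919 -45.010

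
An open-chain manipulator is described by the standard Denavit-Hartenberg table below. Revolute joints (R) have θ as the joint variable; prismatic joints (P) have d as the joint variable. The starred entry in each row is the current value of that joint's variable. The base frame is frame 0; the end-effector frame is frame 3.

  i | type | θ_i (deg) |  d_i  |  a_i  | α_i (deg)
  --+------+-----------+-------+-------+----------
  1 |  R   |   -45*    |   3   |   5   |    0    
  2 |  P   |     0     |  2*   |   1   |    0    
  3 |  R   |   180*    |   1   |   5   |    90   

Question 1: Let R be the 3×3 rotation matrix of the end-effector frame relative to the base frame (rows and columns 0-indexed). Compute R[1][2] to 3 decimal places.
0.707

End-effector z-axis (col 2 of R) = (0.7071,0.7071,0.0000)
R[1][2] = 0.7071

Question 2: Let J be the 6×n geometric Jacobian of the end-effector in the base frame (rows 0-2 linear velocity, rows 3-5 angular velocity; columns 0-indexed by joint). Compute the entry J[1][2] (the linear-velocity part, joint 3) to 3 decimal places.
-3.536

axis z_2 = (0.0000,0.0000,1.0000); lever o_n−o_2 = (-3.5355,3.5355,1.0000)
cross product → J_v[:, 2] = (-3.5355,-3.5355,0.0000)
J_ω[:, 2] = z_2
entry J[1][2] = -3.5355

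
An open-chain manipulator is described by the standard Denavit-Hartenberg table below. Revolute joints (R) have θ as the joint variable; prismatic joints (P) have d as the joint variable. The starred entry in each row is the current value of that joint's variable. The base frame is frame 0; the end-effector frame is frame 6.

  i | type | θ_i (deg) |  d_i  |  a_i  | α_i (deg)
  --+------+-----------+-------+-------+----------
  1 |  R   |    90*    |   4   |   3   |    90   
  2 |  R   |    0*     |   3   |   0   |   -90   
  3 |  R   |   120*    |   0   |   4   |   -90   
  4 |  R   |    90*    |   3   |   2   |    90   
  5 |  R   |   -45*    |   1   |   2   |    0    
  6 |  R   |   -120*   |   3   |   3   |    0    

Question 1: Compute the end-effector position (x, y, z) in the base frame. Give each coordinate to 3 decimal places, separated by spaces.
-3.524 -1.701 3.484

after link 1: o_1 = (0.0000, 3.0000, 4.0000)
after link 2: o_2 = (3.0000, 3.0000, 4.0000)
after link 3: o_3 = (-0.4641, 1.0000, 4.0000)
after link 4: o_4 = (1.0359, -1.5981, 2.0000)
after link 5: o_5 = (-0.5372, -0.8733, 0.5858)
after link 6: o_6 = (-3.5235, -1.7009, 3.4836)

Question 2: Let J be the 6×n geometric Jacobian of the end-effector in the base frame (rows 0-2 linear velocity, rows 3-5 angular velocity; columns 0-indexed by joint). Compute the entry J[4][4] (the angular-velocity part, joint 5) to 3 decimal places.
-0.500

axis z_4 = (-0.8660,-0.5000,0.0000); lever o_n−o_4 = (-4.5594,-0.1028,1.4836)
cross product → J_v[:, 4] = (-0.7418,1.2848,-2.1907)
J_ω[:, 4] = z_4
entry J[4][4] = -0.5000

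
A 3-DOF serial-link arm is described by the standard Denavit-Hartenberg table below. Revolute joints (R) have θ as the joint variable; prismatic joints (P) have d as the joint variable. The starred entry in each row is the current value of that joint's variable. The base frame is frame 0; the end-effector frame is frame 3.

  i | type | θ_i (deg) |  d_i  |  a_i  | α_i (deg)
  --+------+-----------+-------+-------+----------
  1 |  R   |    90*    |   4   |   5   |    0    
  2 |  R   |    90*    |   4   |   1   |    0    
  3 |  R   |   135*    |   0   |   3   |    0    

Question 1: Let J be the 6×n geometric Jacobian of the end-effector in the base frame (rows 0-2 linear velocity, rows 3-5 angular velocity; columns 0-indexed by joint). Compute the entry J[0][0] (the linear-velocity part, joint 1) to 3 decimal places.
axis z_0 = ẑ; lever o_n−o_0 = (1.1213,2.8787,8.0000)
cross product → J_v[:, 0] = (-2.8787,1.1213,0.0000)
J_ω[:, 0] = z_0
entry J[0][0] = -2.8787

-2.879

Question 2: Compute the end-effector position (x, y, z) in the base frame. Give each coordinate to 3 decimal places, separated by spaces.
1.121 2.879 8.000

after link 1: o_1 = (0.0000, 5.0000, 4.0000)
after link 2: o_2 = (-1.0000, 5.0000, 8.0000)
after link 3: o_3 = (1.1213, 2.8787, 8.0000)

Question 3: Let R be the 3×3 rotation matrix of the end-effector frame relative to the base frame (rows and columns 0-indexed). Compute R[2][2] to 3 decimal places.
1.000

End-effector z-axis (col 2 of R) = (0.0000,0.0000,1.0000)
R[2][2] = 1.0000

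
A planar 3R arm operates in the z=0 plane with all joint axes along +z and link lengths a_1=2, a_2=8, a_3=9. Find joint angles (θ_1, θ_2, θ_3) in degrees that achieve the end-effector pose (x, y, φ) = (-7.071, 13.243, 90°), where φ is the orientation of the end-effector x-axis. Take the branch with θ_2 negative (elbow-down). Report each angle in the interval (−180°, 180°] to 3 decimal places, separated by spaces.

-135.006 -89.996 -44.998

wrist centre = target − a_3·(cos φ, sin φ) = (-7.0710, 4.2430)
cos θ_2 = (68.0021−2²−8²)/(2·2·8) = 0.0001; θ_2 = -89.9963° (elbow-down)
β = atan2(4.2430,-7.0710) = 149.0339°; ψ = atan2(-8.0000,2.0005) = -75.9602°
θ_1 = β − ψ = 224.9941°
θ_3 = φ − θ_1 − θ_2 = -44.9978° (wrapped to (-180°,180°])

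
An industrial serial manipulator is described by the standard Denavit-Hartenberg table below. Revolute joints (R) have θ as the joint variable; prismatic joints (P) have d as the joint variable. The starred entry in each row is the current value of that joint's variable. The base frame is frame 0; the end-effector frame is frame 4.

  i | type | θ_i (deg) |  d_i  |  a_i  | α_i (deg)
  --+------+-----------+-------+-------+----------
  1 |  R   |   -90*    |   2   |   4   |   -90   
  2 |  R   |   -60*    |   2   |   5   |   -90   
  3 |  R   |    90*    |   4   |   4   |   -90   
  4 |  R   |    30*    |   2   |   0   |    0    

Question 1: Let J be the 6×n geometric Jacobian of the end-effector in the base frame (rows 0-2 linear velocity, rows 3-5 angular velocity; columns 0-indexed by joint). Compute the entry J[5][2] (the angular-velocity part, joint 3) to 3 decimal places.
-0.500

axis z_2 = (0.0000,-0.8660,-0.5000); lever o_n−o_2 = (-4.0000,-2.4641,-3.7321)
cross product → J_v[:, 2] = (2.0000,2.0000,-3.4641)
J_ω[:, 2] = z_2
entry J[5][2] = -0.5000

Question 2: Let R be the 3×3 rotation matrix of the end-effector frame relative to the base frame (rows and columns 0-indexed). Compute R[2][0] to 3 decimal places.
0.250

End-effector x-axis (col 0 of R) = (-0.8660,0.4330,0.2500)
R[2][0] = 0.2500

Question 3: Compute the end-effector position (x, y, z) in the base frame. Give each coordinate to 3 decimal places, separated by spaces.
-2.000 -8.964 2.598

after link 1: o_1 = (0.0000, -4.0000, 2.0000)
after link 2: o_2 = (2.0000, -6.5000, 6.3301)
after link 3: o_3 = (-2.0000, -9.9641, 4.3301)
after link 4: o_4 = (-2.0000, -8.9641, 2.5981)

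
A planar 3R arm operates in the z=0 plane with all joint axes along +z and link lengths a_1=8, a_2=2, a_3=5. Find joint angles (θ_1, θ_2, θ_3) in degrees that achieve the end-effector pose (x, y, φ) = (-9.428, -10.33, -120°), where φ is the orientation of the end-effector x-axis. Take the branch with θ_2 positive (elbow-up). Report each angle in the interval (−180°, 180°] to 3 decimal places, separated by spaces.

wrist centre = target − a_3·(cos φ, sin φ) = (-6.9280, -5.9999)
cos θ_2 = (83.9957−8²−2²)/(2·8·2) = 0.4999; θ_2 = 60.0090° (elbow-up)
β = atan2(-5.9999,-6.9280) = -139.1064°; ψ = atan2(1.7322,8.9997) = 10.8947°
θ_1 = β − ψ = -150.0011°
θ_3 = φ − θ_1 − θ_2 = -30.0079° (wrapped to (-180°,180°])

-150.001 60.009 -30.008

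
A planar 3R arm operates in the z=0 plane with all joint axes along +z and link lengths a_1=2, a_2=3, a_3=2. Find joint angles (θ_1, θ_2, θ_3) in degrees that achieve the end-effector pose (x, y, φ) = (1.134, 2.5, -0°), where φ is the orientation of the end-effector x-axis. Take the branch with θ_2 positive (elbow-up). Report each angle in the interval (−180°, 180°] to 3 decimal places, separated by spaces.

wrist centre = target − a_3·(cos φ, sin φ) = (-0.8660, 2.5000)
cos θ_2 = (7.0000−2²−3²)/(2·2·3) = -0.5000; θ_2 = 120.0002° (elbow-up)
β = atan2(2.5000,-0.8660) = 109.1061°; ψ = atan2(2.5981,0.5000) = 79.1068°
θ_1 = β − ψ = 29.9993°
θ_3 = φ − θ_1 − θ_2 = -149.9995° (wrapped to (-180°,180°])

29.999 120.000 -150.000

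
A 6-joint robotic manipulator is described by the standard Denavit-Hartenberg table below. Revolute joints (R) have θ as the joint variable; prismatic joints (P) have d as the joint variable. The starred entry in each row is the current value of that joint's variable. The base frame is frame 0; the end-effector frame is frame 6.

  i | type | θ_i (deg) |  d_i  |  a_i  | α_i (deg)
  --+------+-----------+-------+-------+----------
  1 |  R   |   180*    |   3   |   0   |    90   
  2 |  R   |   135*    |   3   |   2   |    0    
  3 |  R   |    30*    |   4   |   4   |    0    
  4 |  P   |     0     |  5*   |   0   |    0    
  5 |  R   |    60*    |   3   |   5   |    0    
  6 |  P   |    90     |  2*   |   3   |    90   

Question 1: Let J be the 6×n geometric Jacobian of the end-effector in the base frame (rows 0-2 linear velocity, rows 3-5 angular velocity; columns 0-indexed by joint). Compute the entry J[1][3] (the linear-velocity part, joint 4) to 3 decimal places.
1.000

prismatic axis z_3 = (0.0000,1.0000,0.0000)
J_v[:, 3] = z_3; J_ω[:, 3] = (0,0,0)
entry J[1][3] = 1.0000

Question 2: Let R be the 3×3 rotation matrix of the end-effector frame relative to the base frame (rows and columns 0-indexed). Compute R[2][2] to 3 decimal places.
-0.707

End-effector z-axis (col 2 of R) = (0.7071,0.0000,-0.7071)
R[2][2] = -0.7071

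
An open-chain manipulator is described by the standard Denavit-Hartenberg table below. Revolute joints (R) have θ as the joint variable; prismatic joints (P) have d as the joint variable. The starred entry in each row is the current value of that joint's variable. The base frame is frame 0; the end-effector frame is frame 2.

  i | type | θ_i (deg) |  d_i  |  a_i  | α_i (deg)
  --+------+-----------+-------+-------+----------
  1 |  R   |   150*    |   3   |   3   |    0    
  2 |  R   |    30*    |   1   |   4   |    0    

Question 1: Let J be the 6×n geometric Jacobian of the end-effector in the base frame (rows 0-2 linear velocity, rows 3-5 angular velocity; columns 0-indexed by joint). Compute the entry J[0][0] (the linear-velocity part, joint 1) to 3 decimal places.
axis z_0 = ẑ; lever o_n−o_0 = (-6.5981,1.5000,4.0000)
cross product → J_v[:, 0] = (-1.5000,-6.5981,0.0000)
J_ω[:, 0] = z_0
entry J[0][0] = -1.5000

-1.500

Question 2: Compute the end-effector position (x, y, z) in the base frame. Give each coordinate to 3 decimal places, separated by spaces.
after link 1: o_1 = (-2.5981, 1.5000, 3.0000)
after link 2: o_2 = (-6.5981, 1.5000, 4.0000)

-6.598 1.500 4.000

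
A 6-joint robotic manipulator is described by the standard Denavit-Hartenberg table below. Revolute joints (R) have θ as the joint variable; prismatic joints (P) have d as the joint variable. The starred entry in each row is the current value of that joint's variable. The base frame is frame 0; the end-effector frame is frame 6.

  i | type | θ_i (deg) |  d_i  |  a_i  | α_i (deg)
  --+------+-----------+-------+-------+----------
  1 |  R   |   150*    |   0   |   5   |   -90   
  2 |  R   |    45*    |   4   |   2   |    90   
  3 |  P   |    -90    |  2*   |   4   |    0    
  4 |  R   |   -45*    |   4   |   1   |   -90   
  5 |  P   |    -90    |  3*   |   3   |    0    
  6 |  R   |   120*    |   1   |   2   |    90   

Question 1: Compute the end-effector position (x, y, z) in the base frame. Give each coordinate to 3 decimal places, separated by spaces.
after link 1: o_1 = (-4.3301, 2.5000, 0.0000)
after link 2: o_2 = (-7.5549, -0.2570, -1.4142)
after link 3: o_3 = (-6.7796, 3.9142, 0.0000)
after link 4: o_4 = (-8.4425, 5.6908, 3.3284)
after link 5: o_5 = (-10.5180, 9.3386, 3.9497)
after link 6: o_6 = (-8.6228, 10.4750, 3.6087)

-8.623 10.475 3.609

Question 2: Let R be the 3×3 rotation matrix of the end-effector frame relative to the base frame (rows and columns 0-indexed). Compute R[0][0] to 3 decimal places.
End-effector x-axis (col 0 of R) = (0.9874,0.1370,0.0795)
R[0][0] = 0.9874

0.987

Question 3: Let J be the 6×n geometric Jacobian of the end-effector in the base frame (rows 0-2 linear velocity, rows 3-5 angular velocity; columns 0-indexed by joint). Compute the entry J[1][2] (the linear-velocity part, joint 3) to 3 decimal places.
0.354

prismatic axis z_2 = (-0.6124,0.3536,0.7071)
J_v[:, 2] = z_2; J_ω[:, 2] = (0,0,0)
entry J[1][2] = 0.3536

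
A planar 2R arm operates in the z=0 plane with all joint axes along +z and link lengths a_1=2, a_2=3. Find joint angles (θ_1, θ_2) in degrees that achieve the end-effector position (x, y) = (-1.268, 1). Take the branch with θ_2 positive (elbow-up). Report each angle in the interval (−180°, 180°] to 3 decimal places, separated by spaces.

30.003 149.999

cos θ_2 = (2.6078−2²−3²)/(2·2·3) = -0.8660; θ_2 = 149.9988° (elbow-up)
β = atan2(1.0000,-1.2680) = 141.7392°; ψ = atan2(1.5001,-0.5980) = 111.7362°
θ_1 = β − ψ = 30.0029°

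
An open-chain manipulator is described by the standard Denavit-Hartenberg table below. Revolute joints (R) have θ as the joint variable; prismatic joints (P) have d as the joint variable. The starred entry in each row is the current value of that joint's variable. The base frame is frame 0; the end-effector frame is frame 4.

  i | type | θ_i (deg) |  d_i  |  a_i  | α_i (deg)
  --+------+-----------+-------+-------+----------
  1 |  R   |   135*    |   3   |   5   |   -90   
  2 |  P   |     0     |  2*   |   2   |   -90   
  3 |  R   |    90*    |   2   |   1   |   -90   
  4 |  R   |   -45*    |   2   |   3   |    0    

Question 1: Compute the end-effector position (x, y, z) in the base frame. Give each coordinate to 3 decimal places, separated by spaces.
-2.743 4.328 -1.121

after link 1: o_1 = (-3.5355, 3.5355, 3.0000)
after link 2: o_2 = (-6.3640, 3.5355, 3.0000)
after link 3: o_3 = (-5.6569, 4.2426, 1.0000)
after link 4: o_4 = (-2.7426, 4.3284, -1.1213)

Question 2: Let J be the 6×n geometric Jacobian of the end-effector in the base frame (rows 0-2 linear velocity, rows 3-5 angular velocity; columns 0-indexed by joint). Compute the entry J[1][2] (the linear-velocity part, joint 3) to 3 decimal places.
axis z_2 = (-0.0000,-0.0000,-1.0000); lever o_n−o_2 = (3.6213,0.7929,-4.1213)
cross product → J_v[:, 2] = (0.7929,-3.6213,0.0000)
J_ω[:, 2] = z_2
entry J[1][2] = -3.6213

-3.621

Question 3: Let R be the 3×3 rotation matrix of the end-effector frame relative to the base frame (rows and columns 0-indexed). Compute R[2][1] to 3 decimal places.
0.707

End-effector y-axis (col 1 of R) = (0.5000,0.5000,0.7071)
R[2][1] = 0.7071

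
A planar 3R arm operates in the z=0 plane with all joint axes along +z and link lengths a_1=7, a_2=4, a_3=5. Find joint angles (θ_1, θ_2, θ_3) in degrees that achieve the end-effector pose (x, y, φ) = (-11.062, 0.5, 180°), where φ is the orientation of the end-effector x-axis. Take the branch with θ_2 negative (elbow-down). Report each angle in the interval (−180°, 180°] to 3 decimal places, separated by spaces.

-150.000 -120.003 90.003

wrist centre = target − a_3·(cos φ, sin φ) = (-6.0620, 0.5000)
cos θ_2 = (36.9978−7²−4²)/(2·7·4) = -0.5000; θ_2 = -120.0025° (elbow-down)
β = atan2(0.5000,-6.0620) = 175.2849°; ψ = atan2(-3.4640,4.9998) = -34.7151°
θ_1 = β − ψ = 210.0000°
θ_3 = φ − θ_1 − θ_2 = 90.0025° (wrapped to (-180°,180°])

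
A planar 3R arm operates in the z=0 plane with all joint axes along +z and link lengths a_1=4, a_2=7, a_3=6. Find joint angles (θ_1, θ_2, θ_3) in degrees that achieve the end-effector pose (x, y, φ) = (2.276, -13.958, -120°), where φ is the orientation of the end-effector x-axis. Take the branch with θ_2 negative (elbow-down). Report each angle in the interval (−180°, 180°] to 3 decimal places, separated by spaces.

-30.008 -44.988 -45.004

wrist centre = target − a_3·(cos φ, sin φ) = (5.2760, -8.7618)
cos θ_2 = (104.6061−4²−7²)/(2·4·7) = 0.7073; θ_2 = -44.9882° (elbow-down)
β = atan2(-8.7618,5.2760) = -58.9455°; ψ = atan2(-4.9487,8.9508) = -28.9375°
θ_1 = β − ψ = -30.0080°
θ_3 = φ − θ_1 − θ_2 = -45.0038° (wrapped to (-180°,180°])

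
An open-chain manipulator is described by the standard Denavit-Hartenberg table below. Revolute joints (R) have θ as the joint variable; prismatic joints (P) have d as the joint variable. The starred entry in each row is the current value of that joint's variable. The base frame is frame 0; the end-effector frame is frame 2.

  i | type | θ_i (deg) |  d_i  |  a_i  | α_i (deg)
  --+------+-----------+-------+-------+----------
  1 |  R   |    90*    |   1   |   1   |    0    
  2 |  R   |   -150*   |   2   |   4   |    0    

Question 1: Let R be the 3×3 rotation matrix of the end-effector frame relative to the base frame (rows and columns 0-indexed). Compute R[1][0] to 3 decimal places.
End-effector x-axis (col 0 of R) = (0.5000,-0.8660,0.0000)
R[1][0] = -0.8660

-0.866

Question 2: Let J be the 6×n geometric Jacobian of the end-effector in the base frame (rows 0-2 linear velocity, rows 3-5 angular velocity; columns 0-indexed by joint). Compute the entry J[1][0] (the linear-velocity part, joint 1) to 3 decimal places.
2.000

axis z_0 = ẑ; lever o_n−o_0 = (2.0000,-2.4641,3.0000)
cross product → J_v[:, 0] = (2.4641,2.0000,-0.0000)
J_ω[:, 0] = z_0
entry J[1][0] = 2.0000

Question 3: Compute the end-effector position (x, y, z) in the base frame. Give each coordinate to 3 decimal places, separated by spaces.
2.000 -2.464 3.000

after link 1: o_1 = (0.0000, 1.0000, 1.0000)
after link 2: o_2 = (2.0000, -2.4641, 3.0000)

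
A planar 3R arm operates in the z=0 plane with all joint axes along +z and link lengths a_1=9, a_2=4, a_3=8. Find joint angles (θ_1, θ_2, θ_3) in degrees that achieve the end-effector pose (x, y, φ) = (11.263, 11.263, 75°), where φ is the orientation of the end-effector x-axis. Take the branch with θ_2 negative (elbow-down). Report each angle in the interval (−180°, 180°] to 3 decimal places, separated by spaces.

45.000 -89.999 119.999

wrist centre = target − a_3·(cos φ, sin φ) = (9.1924, 3.5356)
cos θ_2 = (97.0015−9²−4²)/(2·9·4) = 0.0000; θ_2 = -89.9988° (elbow-down)
β = atan2(3.5356,9.1924) = 21.0377°; ψ = atan2(-4.0000,9.0001) = -23.9623°
θ_1 = β − ψ = 45.0000°
θ_3 = φ − θ_1 − θ_2 = 119.9988° (wrapped to (-180°,180°])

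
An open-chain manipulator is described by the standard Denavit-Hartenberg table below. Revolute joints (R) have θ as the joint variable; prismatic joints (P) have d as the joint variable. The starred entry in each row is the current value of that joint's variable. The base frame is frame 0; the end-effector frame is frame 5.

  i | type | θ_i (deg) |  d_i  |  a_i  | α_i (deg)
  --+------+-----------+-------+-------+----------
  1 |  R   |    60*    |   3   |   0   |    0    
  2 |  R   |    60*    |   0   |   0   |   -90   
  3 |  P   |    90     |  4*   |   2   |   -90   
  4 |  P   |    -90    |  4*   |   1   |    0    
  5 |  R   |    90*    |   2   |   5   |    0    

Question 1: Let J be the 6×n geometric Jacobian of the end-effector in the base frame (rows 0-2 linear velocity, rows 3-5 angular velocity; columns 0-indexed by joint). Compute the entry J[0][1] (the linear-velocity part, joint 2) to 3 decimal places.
axis z_1 = (0.0000,0.0000,1.0000); lever o_n−o_1 = (-1.3301,-7.6962,-7.0000)
cross product → J_v[:, 1] = (7.6962,-1.3301,0.0000)
J_ω[:, 1] = z_1
entry J[0][1] = 7.6962

7.696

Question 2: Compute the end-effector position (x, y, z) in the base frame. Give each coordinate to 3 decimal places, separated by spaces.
after link 1: o_1 = (0.0000, 0.0000, 3.0000)
after link 2: o_2 = (0.0000, 0.0000, 3.0000)
after link 3: o_3 = (-3.4641, -2.0000, 1.0000)
after link 4: o_4 = (-2.3301, -5.9641, 1.0000)
after link 5: o_5 = (-1.3301, -7.6962, -4.0000)

-1.330 -7.696 -4.000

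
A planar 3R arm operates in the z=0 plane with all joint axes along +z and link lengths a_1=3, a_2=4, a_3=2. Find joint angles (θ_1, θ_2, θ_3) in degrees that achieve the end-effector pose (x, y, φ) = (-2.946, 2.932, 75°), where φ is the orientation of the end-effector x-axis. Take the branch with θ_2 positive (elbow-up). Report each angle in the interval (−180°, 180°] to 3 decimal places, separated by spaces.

wrist centre = target − a_3·(cos φ, sin φ) = (-3.4636, 1.0001)
cos θ_2 = (12.9971−3²−4²)/(2·3·4) = -0.5001; θ_2 = 120.0080° (elbow-up)
β = atan2(1.0001,-3.4636) = 163.8936°; ψ = atan2(3.4638,0.9995) = 73.9041°
θ_1 = β − ψ = 89.9895°
θ_3 = φ − θ_1 − θ_2 = -134.9975° (wrapped to (-180°,180°])

89.990 120.008 -134.998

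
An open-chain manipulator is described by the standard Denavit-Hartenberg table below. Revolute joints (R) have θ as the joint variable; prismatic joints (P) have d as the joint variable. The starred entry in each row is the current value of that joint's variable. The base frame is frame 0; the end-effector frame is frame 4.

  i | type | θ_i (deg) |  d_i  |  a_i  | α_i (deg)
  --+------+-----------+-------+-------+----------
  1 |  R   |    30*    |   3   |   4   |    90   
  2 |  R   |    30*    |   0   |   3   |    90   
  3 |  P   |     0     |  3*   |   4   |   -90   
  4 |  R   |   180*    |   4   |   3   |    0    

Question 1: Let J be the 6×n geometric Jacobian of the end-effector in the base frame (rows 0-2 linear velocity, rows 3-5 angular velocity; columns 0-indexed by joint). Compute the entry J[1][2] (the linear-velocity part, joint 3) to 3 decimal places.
0.250

prismatic axis z_2 = (0.4330,0.2500,-0.8660)
J_v[:, 2] = z_2; J_ω[:, 2] = (0,0,0)
entry J[1][2] = 0.2500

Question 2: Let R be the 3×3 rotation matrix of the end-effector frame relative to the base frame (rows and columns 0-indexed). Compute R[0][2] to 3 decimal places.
End-effector z-axis (col 2 of R) = (0.5000,-0.8660,0.0000)
R[0][2] = 0.5000

0.500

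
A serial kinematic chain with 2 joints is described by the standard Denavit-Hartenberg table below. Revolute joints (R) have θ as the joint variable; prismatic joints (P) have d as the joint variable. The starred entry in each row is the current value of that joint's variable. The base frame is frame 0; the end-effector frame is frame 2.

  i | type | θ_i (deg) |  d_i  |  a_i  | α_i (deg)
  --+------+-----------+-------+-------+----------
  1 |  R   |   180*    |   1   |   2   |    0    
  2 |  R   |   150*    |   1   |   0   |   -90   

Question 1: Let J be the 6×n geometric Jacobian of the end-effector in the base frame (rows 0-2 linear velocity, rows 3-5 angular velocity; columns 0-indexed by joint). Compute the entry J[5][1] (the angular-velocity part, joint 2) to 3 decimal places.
1.000

axis z_1 = (0.0000,0.0000,1.0000); lever o_n−o_1 = (0.0000,0.0000,1.0000)
cross product → J_v[:, 1] = (0.0000,0.0000,0.0000)
J_ω[:, 1] = z_1
entry J[5][1] = 1.0000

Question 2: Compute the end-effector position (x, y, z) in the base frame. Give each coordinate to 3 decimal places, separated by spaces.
-2.000 0.000 2.000

after link 1: o_1 = (-2.0000, 0.0000, 1.0000)
after link 2: o_2 = (-2.0000, 0.0000, 2.0000)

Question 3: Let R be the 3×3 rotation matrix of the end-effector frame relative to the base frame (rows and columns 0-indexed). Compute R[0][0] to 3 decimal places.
0.866

End-effector x-axis (col 0 of R) = (0.8660,-0.5000,0.0000)
R[0][0] = 0.8660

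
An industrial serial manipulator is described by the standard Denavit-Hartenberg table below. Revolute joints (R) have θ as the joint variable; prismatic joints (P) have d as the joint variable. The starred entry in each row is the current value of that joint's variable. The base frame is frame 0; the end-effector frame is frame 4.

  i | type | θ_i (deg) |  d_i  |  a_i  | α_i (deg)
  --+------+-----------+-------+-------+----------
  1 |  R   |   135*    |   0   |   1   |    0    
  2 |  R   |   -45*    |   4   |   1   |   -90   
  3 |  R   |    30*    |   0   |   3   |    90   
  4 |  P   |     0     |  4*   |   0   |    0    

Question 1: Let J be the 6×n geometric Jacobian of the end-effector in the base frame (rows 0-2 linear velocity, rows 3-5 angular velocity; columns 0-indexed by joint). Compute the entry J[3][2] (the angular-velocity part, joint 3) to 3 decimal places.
-1.000

axis z_2 = (-1.0000,0.0000,0.0000); lever o_n−o_2 = (-0.0000,4.5981,1.9641)
cross product → J_v[:, 2] = (-0.0000,1.9641,-4.5981)
J_ω[:, 2] = z_2
entry J[3][2] = -1.0000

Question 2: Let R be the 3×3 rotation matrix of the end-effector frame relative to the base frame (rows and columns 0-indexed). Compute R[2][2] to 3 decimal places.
0.866

End-effector z-axis (col 2 of R) = (-0.0000,0.5000,0.8660)
R[2][2] = 0.8660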